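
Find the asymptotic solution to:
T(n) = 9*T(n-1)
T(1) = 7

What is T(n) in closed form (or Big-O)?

Each step multiplies by 9. T(n) = T(1)*9^(n-1) = 7*9^(n-1).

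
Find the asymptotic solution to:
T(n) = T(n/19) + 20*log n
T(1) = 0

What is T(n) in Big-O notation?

Each of the log_19(n) levels adds O(log n). T(n) = O(log^2 n).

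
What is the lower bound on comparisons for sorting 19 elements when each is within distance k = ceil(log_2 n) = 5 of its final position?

Partition the 19 positions into floor(n/k) blocks of k = 5 consecutive positions; any permutation within a block keeps every element within k of its final position, so there are at least (k!)^(n/k) distinguishable inputs. Lower bound: log_2((k!)^(n/k)) = (n/k) * log_2(k!) = Theta(n log k); with k = ceil(log_2 n), this is Omega(n log log n).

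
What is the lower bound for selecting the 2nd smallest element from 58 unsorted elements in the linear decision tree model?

Selecting the 2nd smallest of 58 elements requires Omega(n) comparisons. Every element must be compared at least once. The BFPRT algorithm achieves O(n), making this tight.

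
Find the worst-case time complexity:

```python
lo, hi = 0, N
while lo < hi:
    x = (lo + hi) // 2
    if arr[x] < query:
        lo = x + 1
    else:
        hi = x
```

Time complexity: O(log n).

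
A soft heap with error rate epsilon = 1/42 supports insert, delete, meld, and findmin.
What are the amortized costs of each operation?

Soft heaps (Chazelle) allow up to an epsilon = 1/42 fraction of elements to have corrupted (raised) keys. Insert is O(log(1/epsilon)) = O(log 42) amortized -- the structure maintains heap-ordered binary trees of rank bounded by O(log(1/epsilon)). Meld concatenates root lists: O(1) amortized. Delete and findmin are O(1) amortized.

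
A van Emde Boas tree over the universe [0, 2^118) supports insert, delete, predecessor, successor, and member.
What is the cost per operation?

vEB recursively partitions [0, 332306998946228968225951765070086144) into sqrt(u) clusters of size sqrt(u). Each operation recurses into either one cluster or the summary, never both: T(u) = T(sqrt(u)) + O(1) => T(u) = O(log log u) = O(log 118). This is worst-case, not just amortized.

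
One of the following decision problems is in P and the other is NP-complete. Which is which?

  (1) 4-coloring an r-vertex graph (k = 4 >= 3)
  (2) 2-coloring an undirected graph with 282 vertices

(1) is NP-complete: graph k-coloring for k>=3 is NP-complete by reduction from 3-SAT.
(2) is P: 2-coloring is bipartiteness testing via BFS, O(V+E).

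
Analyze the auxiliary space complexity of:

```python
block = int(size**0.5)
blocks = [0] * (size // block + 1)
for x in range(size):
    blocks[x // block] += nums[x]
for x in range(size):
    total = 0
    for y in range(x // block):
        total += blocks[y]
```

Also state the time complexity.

Space complexity: O(sqrt(n)).
Storage scales with sqrt(n).
Time complexity: O(n * sqrt(n)).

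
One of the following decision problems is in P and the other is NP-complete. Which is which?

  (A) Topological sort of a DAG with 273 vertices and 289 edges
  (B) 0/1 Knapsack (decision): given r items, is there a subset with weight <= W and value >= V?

(A) is P: DFS-based topological sort runs in O(V+E).
(B) is NP-complete: reduces from Subset Sum.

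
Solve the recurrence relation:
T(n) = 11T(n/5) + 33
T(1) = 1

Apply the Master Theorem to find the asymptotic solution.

a=11, b=5, f(n)=33. log_5(11) = 1.49. Case 1 of Master Theorem: T(n) = O(n^1.49).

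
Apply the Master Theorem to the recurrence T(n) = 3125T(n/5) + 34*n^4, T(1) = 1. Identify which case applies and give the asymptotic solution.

a=3125, b=5, f(n)=34*n^4.
log_5(3125) = 5 > 4.
Since f(n) = O(n^4) is polynomially smaller than n^5, Case 1 applies.
T(n) = Theta(n^5).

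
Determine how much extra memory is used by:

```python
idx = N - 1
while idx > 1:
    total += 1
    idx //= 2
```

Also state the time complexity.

Space complexity: O(1).
Only a constant amount of auxiliary storage is used; nothing grows with n.
Time complexity: O(log n).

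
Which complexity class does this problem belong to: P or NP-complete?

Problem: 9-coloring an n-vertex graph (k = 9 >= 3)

This problem is NP-complete: graph k-coloring for k>=3 is NP-complete by reduction from 3-SAT.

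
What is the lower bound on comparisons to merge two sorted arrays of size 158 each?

To merge two sorted arrays of size 158, we need at least 315 comparisons in the worst case. An adversary can force every element to be compared.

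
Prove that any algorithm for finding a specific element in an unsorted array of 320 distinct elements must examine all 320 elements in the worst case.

Adversary argument: if the algorithm examines fewer than 320 elements, the adversary places the target in an unexamined position. The algorithm cannot distinguish 'not present' from 'in unexamined position'.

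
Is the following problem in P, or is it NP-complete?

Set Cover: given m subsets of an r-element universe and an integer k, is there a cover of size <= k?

This problem is NP-complete: one of Karp's 21 NP-complete problems (with k part of the input).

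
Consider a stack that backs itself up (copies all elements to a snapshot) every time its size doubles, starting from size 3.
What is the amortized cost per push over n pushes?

Backups occur at sizes 3, 6, 12, ..., copying 3 + 6 + 12 + ... <= 2n elements total (geometric series). Spread over n pushes, the amortized backup cost is O(1) per push.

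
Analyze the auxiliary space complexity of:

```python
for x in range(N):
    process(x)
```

Space complexity: O(1).
Only a constant amount of auxiliary storage is used; nothing grows with n.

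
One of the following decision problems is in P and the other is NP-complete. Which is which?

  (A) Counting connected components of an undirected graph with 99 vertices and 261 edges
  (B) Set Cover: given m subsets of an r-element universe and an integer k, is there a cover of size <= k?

(A) is P: BFS/DFS visits each vertex and edge once: O(V+E).
(B) is NP-complete: one of Karp's 21 NP-complete problems (with k part of the input).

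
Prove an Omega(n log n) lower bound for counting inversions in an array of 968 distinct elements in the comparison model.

Decision-tree argument: at any leaf, the comparisons made (with transitivity) must totally order all 968 elements -- otherwise some pair (i,j) is unordered, and an adversary can present two inputs agreeing on every comparison made but with that pair flipped, changing the inversion count by 1, so the leaf's output is wrong on one of them. Hence the tree has >= 968! leaves and height >= log_2(968!) = Omega(n log n). Modified merge sort achieves O(n log n).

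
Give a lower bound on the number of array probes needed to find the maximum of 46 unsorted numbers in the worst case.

Adversary: any unprobed cell could hold a value larger than everything seen so far. If fewer than 46 cells are probed, the adversary places the max in an unprobed cell. So all 46 cells must be examined; together with 46-1 comparisons this is tight.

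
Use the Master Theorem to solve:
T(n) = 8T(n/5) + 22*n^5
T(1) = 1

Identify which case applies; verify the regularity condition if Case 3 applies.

a=8, b=5, f(n)=22*n^5.
log_5(8) = 1.292 < 5.
f(n) = Omega(n^(1.292+epsilon)) for some epsilon > 0, so Case 3 is the candidate.
Regularity: a*f(n/b) = 8*22*(n/5)^5 = (8/3125)*22*n^5 <= c*f(n) with c = 8/3125 < 1. Satisfied.
Case 3: T(n) = Theta(n^5).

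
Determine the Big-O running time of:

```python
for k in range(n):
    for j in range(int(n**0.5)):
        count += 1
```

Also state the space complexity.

Time complexity: O(n * sqrt(n)).
Space complexity: O(1).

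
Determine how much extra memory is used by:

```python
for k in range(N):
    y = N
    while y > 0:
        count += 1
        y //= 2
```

Space complexity: O(1).
Only a constant amount of auxiliary storage is used; nothing grows with n.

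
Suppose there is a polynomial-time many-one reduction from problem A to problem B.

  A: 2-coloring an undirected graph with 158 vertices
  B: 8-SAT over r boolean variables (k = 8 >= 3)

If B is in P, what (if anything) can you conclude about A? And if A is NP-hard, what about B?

A poly-time reduction A <=_p B means any A-instance can be transformed to a B-instance in poly time.
If B is in P: compose the reduction with B's poly-time algorithm to solve A in poly time, so A is in P.
If A is NP-hard: every NP problem reduces to A, which reduces to B; composing reductions, every NP problem reduces to B, so B is NP-hard.
(Here in fact A is P and B is NP-complete.)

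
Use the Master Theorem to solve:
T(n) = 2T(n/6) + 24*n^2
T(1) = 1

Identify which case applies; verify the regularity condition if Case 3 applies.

a=2, b=6, f(n)=24*n^2.
log_6(2) = 0.3869 < 2.
f(n) = Omega(n^(0.3869+epsilon)) for some epsilon > 0, so Case 3 is the candidate.
Regularity: a*f(n/b) = 2*24*(n/6)^2 = (2/36)*24*n^2 <= c*f(n) with c = 2/36 < 1. Satisfied.
Case 3: T(n) = Theta(n^2).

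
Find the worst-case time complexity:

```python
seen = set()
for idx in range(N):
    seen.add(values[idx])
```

Time complexity: O(n).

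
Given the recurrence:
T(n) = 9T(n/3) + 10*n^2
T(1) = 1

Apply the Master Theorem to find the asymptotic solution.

a=9, b=3, f(n)=10*n^2. log_3(9) = 2. Case 2: T(n) = O(n^2 log n).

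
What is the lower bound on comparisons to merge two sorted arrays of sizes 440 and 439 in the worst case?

Adversary: with |440 - 439| <= 1 the inputs can be fully interleaved so that every adjacent pair in the merged output comes from different arrays. Then each of the 878 adjacent pairs must be directly compared, or the algorithm cannot determine their relative order. Standard merge meets this bound.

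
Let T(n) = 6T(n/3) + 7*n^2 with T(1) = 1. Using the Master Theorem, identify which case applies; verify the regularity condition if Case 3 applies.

a=6, b=3, f(n)=7*n^2.
log_3(6) = 1.631 < 2.
f(n) = Omega(n^(1.631+epsilon)) for some epsilon > 0, so Case 3 is the candidate.
Regularity: a*f(n/b) = 6*7*(n/3)^2 = (6/9)*7*n^2 <= c*f(n) with c = 6/9 < 1. Satisfied.
Case 3: T(n) = Theta(n^2).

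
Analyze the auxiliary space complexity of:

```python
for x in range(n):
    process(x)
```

Space complexity: O(1).
Only a constant amount of auxiliary storage is used; nothing grows with n.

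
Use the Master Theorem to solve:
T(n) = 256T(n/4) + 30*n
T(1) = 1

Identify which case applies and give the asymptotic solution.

a=256, b=4, f(n)=30*n.
log_4(256) = 4 > 1.
Since f(n) = O(n^1) is polynomially smaller than n^4, Case 1 applies.
T(n) = Theta(n^4).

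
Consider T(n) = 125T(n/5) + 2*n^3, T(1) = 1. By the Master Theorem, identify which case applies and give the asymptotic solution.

a=125, b=5, f(n)=2*n^3.
log_5(125) = 3, so n^(log_b(a)) = n^3.
f(n) = Theta(n^3), so Case 2 applies.
T(n) = Theta(n^3 log n).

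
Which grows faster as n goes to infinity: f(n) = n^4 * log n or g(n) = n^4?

f(n) = n^4 * log n grows faster: extra log n factor -> infinity.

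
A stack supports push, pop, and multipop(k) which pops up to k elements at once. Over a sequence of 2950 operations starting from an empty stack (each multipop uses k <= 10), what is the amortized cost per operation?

Each element is pushed exactly once and popped at most once (whether by pop or as part of a multipop). So the total number of individual pops over the whole sequence is at most the number of pushes, which is at most 2950. Total work <= 2 * 2950, hence O(1) amortized per operation.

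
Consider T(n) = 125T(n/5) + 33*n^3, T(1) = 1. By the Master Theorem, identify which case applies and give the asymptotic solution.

a=125, b=5, f(n)=33*n^3.
log_5(125) = 3, so n^(log_b(a)) = n^3.
f(n) = Theta(n^3), so Case 2 applies.
T(n) = Theta(n^3 log n).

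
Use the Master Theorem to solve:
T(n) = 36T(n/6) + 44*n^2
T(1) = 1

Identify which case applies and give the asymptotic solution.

a=36, b=6, f(n)=44*n^2.
log_6(36) = 2, so n^(log_b(a)) = n^2.
f(n) = Theta(n^2), so Case 2 applies.
T(n) = Theta(n^2 log n).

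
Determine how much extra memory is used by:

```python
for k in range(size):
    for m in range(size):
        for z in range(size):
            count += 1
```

Space complexity: O(1).
Only a constant amount of auxiliary storage is used; nothing grows with n.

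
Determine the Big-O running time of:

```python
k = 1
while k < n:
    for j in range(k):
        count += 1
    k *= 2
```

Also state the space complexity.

Time complexity: O(n).
Space complexity: O(1).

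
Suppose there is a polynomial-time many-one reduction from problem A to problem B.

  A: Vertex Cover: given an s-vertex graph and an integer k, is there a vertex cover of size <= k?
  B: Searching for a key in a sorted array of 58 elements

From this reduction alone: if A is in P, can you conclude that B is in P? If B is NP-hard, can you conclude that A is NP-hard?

A poly-time reduction A <=_p B transfers tractability DOWN (B easy => A easy) and hardness UP (A hard => B hard), not the reverse.
From A in P, the reduction alone does NOT give B in P: any problem in P trivially reduces to SAT, yet SAT is not known to be in P.
From B NP-hard, the reduction alone does NOT give A NP-hard: again, easy problems reduce to hard ones.
(Here in fact A is NP-complete and B is in P, so no such reduction is known -- its existence would imply P = NP; the analysis concerns only what the assumed reduction would or would not let you conclude.)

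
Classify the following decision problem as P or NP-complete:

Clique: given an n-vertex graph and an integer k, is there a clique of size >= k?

This problem is NP-complete: complement of Independent Set / Vertex Cover (with k part of the input).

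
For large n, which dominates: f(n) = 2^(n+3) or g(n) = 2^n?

f(n) = 2^(n+3) and g(n) = 2^n are Theta of each other: 2^(n+3) = 2^3 * 2^n = Theta(2^n).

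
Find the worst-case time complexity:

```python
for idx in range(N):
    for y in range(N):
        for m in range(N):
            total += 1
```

Time complexity: O(n^3).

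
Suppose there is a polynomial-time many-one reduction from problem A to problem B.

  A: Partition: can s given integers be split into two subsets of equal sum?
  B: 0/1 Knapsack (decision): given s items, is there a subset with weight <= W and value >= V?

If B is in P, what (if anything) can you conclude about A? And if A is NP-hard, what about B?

A poly-time reduction A <=_p B means any A-instance can be transformed to a B-instance in poly time.
If B is in P: compose the reduction with B's poly-time algorithm to solve A in poly time, so A is in P.
If A is NP-hard: every NP problem reduces to A, which reduces to B; composing reductions, every NP problem reduces to B, so B is NP-hard.
(Here in fact A is NP-complete and B is NP-complete.)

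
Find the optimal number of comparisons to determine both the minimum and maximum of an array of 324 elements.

Naive approach: 646 comparisons (323 for max + 323 for min).
Optimal: Compare elements in pairs first (floor(n/2) = 162 comparisons), then find max among winners and min among losers (161 comparisons each).
Total: ceil(3n/2) - 2 = 484 comparisons. An adversary argument shows this is also a lower bound.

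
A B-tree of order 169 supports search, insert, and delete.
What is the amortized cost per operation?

B-tree of order 169 has height O(log_169 n). Each operation traverses the tree height. Splits during insert and merges during delete are O(1) each and occur at most once per level. Total cost per operation: O(log_169 n).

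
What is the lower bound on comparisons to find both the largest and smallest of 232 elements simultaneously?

Pair elements first (floor(232/2) comparisons), then find max among winners and min among losers. Total: ceil(3*232/2) - 2 = 346 comparisons.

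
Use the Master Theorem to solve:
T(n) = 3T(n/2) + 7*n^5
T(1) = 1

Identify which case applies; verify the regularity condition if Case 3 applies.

a=3, b=2, f(n)=7*n^5.
log_2(3) = 1.585 < 5.
f(n) = Omega(n^(1.585+epsilon)) for some epsilon > 0, so Case 3 is the candidate.
Regularity: a*f(n/b) = 3*7*(n/2)^5 = (3/32)*7*n^5 <= c*f(n) with c = 3/32 < 1. Satisfied.
Case 3: T(n) = Theta(n^5).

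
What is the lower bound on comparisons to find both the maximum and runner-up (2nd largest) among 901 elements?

Lower bound: finding the max needs 901-1 comparisons. By an adversary weight-doubling argument, the maximum element must personally win at least ceil(log_2(901)) = 10 comparisons in any correct algorithm. The 2nd largest is among those 10 direct losers, and distinguishing it requires 10-1 more comparisons. Total >= 901-1 + 10-1 = 909. A balanced tournament achieves this bound exactly.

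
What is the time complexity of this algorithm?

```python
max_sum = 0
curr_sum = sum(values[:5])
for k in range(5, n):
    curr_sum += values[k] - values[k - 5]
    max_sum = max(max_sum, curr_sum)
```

Time complexity: O(n).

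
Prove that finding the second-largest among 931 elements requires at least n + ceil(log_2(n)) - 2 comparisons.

Lower bound (adversary): identifying the maximum requires 931-1 comparisons (each eliminates one candidate). Assign weight 1 to each element; on each comparison the adversary lets the heavier side win and gives it the loser's weight. The max ends with weight 931, but each comparison it wins at most doubles its weight, so the max must win >= ceil(log_2(931)) = 10 comparisons. The second-largest is one of those 10 direct losers to the max, and identifying which one is largest needs >= 10-1 further comparisons. Total >= 931-1 + 10-1 = 939.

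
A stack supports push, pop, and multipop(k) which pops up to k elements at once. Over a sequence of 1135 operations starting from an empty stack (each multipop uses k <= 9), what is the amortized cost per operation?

Each element is pushed exactly once and popped at most once (whether by pop or as part of a multipop). So the total number of individual pops over the whole sequence is at most the number of pushes, which is at most 1135. Total work <= 2 * 1135, hence O(1) amortized per operation.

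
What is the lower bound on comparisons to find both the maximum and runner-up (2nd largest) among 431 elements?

Lower bound: finding the max needs 431-1 comparisons. By an adversary weight-doubling argument, the maximum element must personally win at least ceil(log_2(431)) = 9 comparisons in any correct algorithm. The 2nd largest is among those 9 direct losers, and distinguishing it requires 9-1 more comparisons. Total >= 431-1 + 9-1 = 438. A balanced tournament achieves this bound exactly.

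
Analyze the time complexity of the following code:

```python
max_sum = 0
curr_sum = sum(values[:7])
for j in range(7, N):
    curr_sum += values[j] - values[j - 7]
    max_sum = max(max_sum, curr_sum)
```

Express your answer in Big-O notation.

Time complexity: O(n).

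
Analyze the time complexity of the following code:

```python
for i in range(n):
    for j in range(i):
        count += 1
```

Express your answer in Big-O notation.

Time complexity: O(n^2).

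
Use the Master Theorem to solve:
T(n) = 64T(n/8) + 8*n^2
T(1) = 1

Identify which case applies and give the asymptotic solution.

a=64, b=8, f(n)=8*n^2.
log_8(64) = 2, so n^(log_b(a)) = n^2.
f(n) = Theta(n^2), so Case 2 applies.
T(n) = Theta(n^2 log n).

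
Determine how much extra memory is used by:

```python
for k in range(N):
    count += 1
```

Space complexity: O(1).
Only a constant amount of auxiliary storage is used; nothing grows with n.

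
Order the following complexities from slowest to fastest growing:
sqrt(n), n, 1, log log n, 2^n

Ordered by growth rate: 1 < log log n < sqrt(n) < n < 2^n.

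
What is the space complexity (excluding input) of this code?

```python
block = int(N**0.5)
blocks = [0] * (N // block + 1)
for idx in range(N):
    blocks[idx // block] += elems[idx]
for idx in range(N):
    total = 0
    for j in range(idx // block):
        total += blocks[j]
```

Space complexity: O(sqrt(n)).
Storage scales with sqrt(n).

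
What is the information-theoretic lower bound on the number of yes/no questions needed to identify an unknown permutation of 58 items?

There are 58! = 2350561331282878571829474910515074683828862318181142924420699914240000000000000 permutations. Each yes/no question gives at most 1 bit, so at least ceil(log_2(2350561331282878571829474910515074683828862318181142924420699914240000000000000)) = 261 questions are needed.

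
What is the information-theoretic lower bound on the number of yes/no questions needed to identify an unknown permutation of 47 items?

There are 47! = 258623241511168180642964355153611979969197632389120000000000 permutations. Each yes/no question gives at most 1 bit, so at least ceil(log_2(258623241511168180642964355153611979969197632389120000000000)) = 198 questions are needed.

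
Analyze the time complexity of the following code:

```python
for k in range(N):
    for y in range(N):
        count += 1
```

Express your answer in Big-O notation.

Time complexity: O(n^2).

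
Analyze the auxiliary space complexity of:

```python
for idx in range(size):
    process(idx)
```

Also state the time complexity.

Space complexity: O(1).
Only a constant amount of auxiliary storage is used; nothing grows with n.
Time complexity: O(n).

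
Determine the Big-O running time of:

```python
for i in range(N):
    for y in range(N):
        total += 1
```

Time complexity: O(n^2).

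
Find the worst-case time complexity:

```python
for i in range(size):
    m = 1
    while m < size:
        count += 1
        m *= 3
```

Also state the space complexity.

Time complexity: O(n log n).
Space complexity: O(1).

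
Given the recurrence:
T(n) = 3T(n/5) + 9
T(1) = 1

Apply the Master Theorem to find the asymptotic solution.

a=3, b=5, f(n)=9. log_5(3) = 0.6826. Case 1 of Master Theorem: T(n) = O(n^0.6826).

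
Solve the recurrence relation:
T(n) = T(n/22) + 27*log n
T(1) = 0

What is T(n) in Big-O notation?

Each of the log_22(n) levels adds O(log n). T(n) = O(log^2 n).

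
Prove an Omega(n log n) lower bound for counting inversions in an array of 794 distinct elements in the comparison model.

Decision-tree argument: at any leaf, the comparisons made (with transitivity) must totally order all 794 elements -- otherwise some pair (i,j) is unordered, and an adversary can present two inputs agreeing on every comparison made but with that pair flipped, changing the inversion count by 1, so the leaf's output is wrong on one of them. Hence the tree has >= 794! leaves and height >= log_2(794!) = Omega(n log n). Modified merge sort achieves O(n log n).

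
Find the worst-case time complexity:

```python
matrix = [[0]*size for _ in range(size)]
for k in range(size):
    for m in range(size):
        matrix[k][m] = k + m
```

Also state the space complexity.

Time complexity: O(n^2).
Space complexity: O(n^2).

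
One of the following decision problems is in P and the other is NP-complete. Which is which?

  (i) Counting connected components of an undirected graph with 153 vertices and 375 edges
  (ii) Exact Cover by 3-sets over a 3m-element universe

(i) is P: BFS/DFS visits each vertex and edge once: O(V+E).
(ii) is NP-complete: one of Karp's 21 NP-complete problems.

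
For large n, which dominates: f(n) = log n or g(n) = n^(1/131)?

g(n) = n^(1/131) grows faster: any positive power of n dominates log n.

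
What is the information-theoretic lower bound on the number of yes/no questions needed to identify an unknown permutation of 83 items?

There are 83! = 39455239697206586511897471180120610571436503407643446275224357528369751562996629334879591940103770870906880000000000000000000 permutations. Each yes/no question gives at most 1 bit, so at least ceil(log_2(39455239697206586511897471180120610571436503407643446275224357528369751562996629334879591940103770870906880000000000000000000)) = 414 questions are needed.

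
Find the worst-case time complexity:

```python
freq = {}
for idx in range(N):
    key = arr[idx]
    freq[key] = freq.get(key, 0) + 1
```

Time complexity: O(n).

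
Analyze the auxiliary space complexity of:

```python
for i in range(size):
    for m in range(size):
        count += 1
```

Space complexity: O(1).
Only a constant amount of auxiliary storage is used; nothing grows with n.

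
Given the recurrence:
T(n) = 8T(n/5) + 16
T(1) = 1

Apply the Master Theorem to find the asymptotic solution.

a=8, b=5, f(n)=16. log_5(8) = 1.292. Case 1 of Master Theorem: T(n) = O(n^1.292).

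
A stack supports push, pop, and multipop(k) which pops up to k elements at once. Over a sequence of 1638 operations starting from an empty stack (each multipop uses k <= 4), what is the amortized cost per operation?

Each element is pushed exactly once and popped at most once (whether by pop or as part of a multipop). So the total number of individual pops over the whole sequence is at most the number of pushes, which is at most 1638. Total work <= 2 * 1638, hence O(1) amortized per operation.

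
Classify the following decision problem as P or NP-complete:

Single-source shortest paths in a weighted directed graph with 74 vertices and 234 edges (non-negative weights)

This problem is in P: Dijkstra's algorithm runs in O((V+E) log V).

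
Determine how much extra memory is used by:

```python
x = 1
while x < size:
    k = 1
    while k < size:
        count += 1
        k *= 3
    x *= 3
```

Space complexity: O(1).
Only a constant amount of auxiliary storage is used; nothing grows with n.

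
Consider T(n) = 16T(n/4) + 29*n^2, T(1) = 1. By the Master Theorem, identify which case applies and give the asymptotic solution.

a=16, b=4, f(n)=29*n^2.
log_4(16) = 2, so n^(log_b(a)) = n^2.
f(n) = Theta(n^2), so Case 2 applies.
T(n) = Theta(n^2 log n).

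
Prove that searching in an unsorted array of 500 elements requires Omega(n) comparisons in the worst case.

An adversary can always place the target in the last position checked. Until all 500 positions are examined, the target might be in any unchecked position. Therefore 500 comparisons are necessary.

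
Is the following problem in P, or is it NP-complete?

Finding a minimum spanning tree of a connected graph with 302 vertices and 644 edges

This problem is in P: Kruskal's / Prim's algorithms run in polynomial time.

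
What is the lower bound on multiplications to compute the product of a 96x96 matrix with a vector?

A 96x96 matrix-vector product has 96 inner products of length 96. Output depends on all 96^2 = 9216 matrix entries. At least 9216 multiplications needed.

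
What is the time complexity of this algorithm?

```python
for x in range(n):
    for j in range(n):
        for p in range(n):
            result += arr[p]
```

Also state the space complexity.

Time complexity: O(n^3).
Space complexity: O(1).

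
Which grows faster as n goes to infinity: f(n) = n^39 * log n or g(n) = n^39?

f(n) = n^39 * log n grows faster: extra log n factor -> infinity.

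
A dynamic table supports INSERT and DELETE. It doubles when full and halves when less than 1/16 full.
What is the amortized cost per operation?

Using potential function Phi = |2*num_items - table_size| when load > 1/2, and Phi = table_size/2 - num_items otherwise. The gap of 1/16 vs 1/2 for shrinking prevents thrashing. Both insert and delete have O(1) amortized cost.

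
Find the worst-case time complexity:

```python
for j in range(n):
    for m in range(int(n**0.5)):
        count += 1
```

Time complexity: O(n * sqrt(n)).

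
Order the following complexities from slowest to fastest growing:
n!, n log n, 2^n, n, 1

Ordered by growth rate: 1 < n < n log n < 2^n < n!.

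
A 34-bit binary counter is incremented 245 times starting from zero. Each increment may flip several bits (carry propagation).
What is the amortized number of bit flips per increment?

Bit i flips on every 2^i-th increment, so over 245 increments bit i flips floor(245/2^i) times. Summing over i: total flips < 2 * 245. Amortized: < 2 = O(1) per increment.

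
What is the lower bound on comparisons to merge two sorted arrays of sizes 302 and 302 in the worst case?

Adversary: with |302 - 302| <= 1 the inputs can be fully interleaved so that every adjacent pair in the merged output comes from different arrays. Then each of the 603 adjacent pairs must be directly compared, or the algorithm cannot determine their relative order. Standard merge meets this bound.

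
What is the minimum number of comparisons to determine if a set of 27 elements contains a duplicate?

Determining if 27 elements are all distinct requires Omega(n log n) comparisons in the comparison model. This follows from the element distinctness lower bound.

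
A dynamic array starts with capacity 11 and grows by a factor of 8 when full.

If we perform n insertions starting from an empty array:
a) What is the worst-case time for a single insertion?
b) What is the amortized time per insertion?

(a) Worst-case single insertion: O(n) -- when the array is full at capacity c, the resize copies all c elements, and c can be Theta(n).
(b) Resizes happen at sizes 11, 88, 704, ... Total copy cost for n insertions: 11 + 88 + ... = O(n) (geometric series with ratio 1/8). Amortized cost per insertion: O(n)/n = O(1).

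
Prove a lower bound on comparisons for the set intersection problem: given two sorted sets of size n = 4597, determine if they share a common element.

For two sorted arrays of size n = 4597, any correct algorithm must examine Omega(n) elements. If fewer are examined, an adversary places a common element in an unexamined gap. A merge-based scan achieves O(n), so the bound is tight.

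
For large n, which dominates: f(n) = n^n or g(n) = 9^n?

f(n) = n^n grows faster: n^n / 9^n = (n/9)^n -> infinity once n > 9.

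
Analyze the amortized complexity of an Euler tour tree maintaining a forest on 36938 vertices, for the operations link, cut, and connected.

An Euler tour tree stores each tree's Euler tour as a balanced BST keyed by tour position. On 36938 vertices: link concatenates two tours via O(1) splits/joins of size <= 2*36938 (O(log n)); cut splits the tour at the two occurrences of the edge (O(log n)); connected compares BST roots (O(log n) to find the root). All O(log n) amortized.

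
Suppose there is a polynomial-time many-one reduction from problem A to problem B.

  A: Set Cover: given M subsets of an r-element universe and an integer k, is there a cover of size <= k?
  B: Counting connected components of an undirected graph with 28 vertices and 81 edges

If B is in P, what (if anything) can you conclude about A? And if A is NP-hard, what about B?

A poly-time reduction A <=_p B means any A-instance can be transformed to a B-instance in poly time.
If B is in P: compose the reduction with B's poly-time algorithm to solve A in poly time, so A is in P.
If A is NP-hard: every NP problem reduces to A, which reduces to B; composing reductions, every NP problem reduces to B, so B is NP-hard.
(Here in fact A is NP-complete and B is in P, so no such reduction is known -- its existence would imply P = NP; the analysis concerns only what the assumed reduction would or would not let you conclude.)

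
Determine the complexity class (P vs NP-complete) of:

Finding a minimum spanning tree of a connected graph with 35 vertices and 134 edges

This problem is in P: Kruskal's / Prim's algorithms run in polynomial time.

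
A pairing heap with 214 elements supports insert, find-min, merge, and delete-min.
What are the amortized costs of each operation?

Pairing heaps are self-adjusting heap-ordered trees. Insert and merge link two roots: O(1). Find-min reads the root: O(1). Delete-min removes the root, then pairs children in two passes; amortized cost is O(log 214) = O(log n).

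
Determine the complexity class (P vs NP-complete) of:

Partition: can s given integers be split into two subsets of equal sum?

This problem is NP-complete: Subset Sum reduces to it (one of Karp's 21 NP-complete problems).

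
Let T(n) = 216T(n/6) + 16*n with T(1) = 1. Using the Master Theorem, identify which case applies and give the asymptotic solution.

a=216, b=6, f(n)=16*n.
log_6(216) = 3 > 1.
Since f(n) = O(n^1) is polynomially smaller than n^3, Case 1 applies.
T(n) = Theta(n^3).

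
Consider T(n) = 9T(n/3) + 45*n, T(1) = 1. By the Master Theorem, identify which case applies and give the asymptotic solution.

a=9, b=3, f(n)=45*n.
log_3(9) = 2 > 1.
Since f(n) = O(n^1) is polynomially smaller than n^2, Case 1 applies.
T(n) = Theta(n^2).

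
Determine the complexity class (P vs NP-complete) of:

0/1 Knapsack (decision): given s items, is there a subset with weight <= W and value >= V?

This problem is NP-complete: reduces from Subset Sum.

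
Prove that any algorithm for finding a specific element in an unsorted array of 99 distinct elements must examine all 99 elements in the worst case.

Adversary argument: if the algorithm examines fewer than 99 elements, the adversary places the target in an unexamined position. The algorithm cannot distinguish 'not present' from 'in unexamined position'.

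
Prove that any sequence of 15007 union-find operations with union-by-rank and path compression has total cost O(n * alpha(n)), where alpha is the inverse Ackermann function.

Using Tarjan's analysis with rank-based potential function. Union-by-rank keeps tree height O(log n). Path compression flattens paths during find. For n = 15007 operations, total cost is O(n * alpha(n)), effectively O(n) since alpha grows incredibly slowly.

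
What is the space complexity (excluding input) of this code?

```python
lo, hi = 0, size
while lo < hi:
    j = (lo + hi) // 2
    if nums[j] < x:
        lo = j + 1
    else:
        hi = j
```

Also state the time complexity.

Space complexity: O(1).
Only a constant amount of auxiliary storage is used; nothing grows with n.
Time complexity: O(log n).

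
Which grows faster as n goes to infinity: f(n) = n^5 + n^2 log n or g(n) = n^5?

f(n) = n^5 + n^2 log n and g(n) = n^5 are Theta of each other: the lower-order n^2 log n term is o(n^5); both are Theta(n^5).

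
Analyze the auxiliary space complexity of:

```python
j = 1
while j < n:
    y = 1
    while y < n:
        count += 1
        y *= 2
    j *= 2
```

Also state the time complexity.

Space complexity: O(1).
Only a constant amount of auxiliary storage is used; nothing grows with n.
Time complexity: O(log^2 n).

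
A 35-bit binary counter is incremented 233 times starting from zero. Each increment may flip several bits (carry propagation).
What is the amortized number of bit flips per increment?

Bit i flips on every 2^i-th increment, so over 233 increments bit i flips floor(233/2^i) times. Summing over i: total flips < 2 * 233. Amortized: < 2 = O(1) per increment.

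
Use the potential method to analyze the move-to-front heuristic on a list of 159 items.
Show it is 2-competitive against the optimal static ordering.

Let Phi = number of inversions between the MTF list and the optimal static list (0 <= Phi <= C(159,2)). Accessing an element at MTF position k and optimal position j: the move-to-front destroys all k-1 inversions in front of it that are not in front in optimal (>= k-j of them) and creates at most j-1 new ones. Amortized cost <= k + (j-1) - (k-j) = 2j - 1 <= 2 * optimal cost.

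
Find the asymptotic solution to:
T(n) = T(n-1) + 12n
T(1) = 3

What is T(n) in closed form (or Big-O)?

Unrolling: T(n) = 3 + 12*(2 + 3 + ... + n) = 3 + 12*(n(n+1)/2 - 1) = O(n^2).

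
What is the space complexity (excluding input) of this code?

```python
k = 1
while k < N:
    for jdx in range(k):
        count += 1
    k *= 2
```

Space complexity: O(1).
Only a constant amount of auxiliary storage is used; nothing grows with n.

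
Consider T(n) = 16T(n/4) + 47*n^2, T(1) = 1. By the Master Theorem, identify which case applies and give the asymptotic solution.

a=16, b=4, f(n)=47*n^2.
log_4(16) = 2, so n^(log_b(a)) = n^2.
f(n) = Theta(n^2), so Case 2 applies.
T(n) = Theta(n^2 log n).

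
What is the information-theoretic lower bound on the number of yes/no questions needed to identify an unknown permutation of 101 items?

There are 101! = 9425947759838359420851623124482936749562312794702543768327889353416977599316221476503087861591808346911623490003549599583369706302603264000000000000000000000000 permutations. Each yes/no question gives at most 1 bit, so at least ceil(log_2(9425947759838359420851623124482936749562312794702543768327889353416977599316221476503087861591808346911623490003549599583369706302603264000000000000000000000000)) = 532 questions are needed.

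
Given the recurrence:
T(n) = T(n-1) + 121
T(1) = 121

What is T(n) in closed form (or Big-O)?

Unrolling: T(n) = T(n-1) + 121 = T(n-2) + 2*121 = ... = T(1) + (n-1)*121 = 121 + (n-1)*121 = 121n.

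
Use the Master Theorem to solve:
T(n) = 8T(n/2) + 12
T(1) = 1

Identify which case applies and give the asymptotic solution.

a=8, b=2, f(n)=12.
log_2(8) = 3 > 0.
Since f(n) = O(n^0) is polynomially smaller than n^3, Case 1 applies.
T(n) = Theta(n^3).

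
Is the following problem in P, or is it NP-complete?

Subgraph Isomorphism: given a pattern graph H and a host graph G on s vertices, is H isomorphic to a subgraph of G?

This problem is NP-complete: generalizes Clique and Hamiltonian Path (pattern size is part of the input).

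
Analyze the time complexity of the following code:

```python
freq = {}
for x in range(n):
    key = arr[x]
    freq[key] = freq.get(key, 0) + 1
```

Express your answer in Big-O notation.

Time complexity: O(n).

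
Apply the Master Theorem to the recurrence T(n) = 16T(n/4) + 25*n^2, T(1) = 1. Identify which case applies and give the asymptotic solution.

a=16, b=4, f(n)=25*n^2.
log_4(16) = 2, so n^(log_b(a)) = n^2.
f(n) = Theta(n^2), so Case 2 applies.
T(n) = Theta(n^2 log n).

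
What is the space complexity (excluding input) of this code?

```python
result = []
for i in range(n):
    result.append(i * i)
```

Space complexity: O(n).
Auxiliary storage grows linearly with the input size n in the worst case.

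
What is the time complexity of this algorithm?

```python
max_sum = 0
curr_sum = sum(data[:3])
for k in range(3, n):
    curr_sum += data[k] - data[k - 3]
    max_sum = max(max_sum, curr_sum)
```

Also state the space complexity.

Time complexity: O(n).
Space complexity: O(1).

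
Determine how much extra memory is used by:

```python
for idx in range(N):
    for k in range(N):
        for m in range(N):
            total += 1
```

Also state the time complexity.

Space complexity: O(1).
Only a constant amount of auxiliary storage is used; nothing grows with n.
Time complexity: O(n^3).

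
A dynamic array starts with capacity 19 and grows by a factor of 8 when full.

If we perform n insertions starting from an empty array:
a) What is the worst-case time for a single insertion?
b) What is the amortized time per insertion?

(a) Worst-case single insertion: O(n) -- when the array is full at capacity c, the resize copies all c elements, and c can be Theta(n).
(b) Resizes happen at sizes 19, 152, 1216, ... Total copy cost for n insertions: 19 + 152 + ... = O(n) (geometric series with ratio 1/8). Amortized cost per insertion: O(n)/n = O(1).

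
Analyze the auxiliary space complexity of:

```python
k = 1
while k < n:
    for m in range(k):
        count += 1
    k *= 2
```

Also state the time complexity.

Space complexity: O(1).
Only a constant amount of auxiliary storage is used; nothing grows with n.
Time complexity: O(n).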